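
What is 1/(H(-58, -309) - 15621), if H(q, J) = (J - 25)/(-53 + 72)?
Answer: -19/297133 ≈ -6.3944e-5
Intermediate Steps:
H(q, J) = -25/19 + J/19 (H(q, J) = (-25 + J)/19 = (-25 + J)*(1/19) = -25/19 + J/19)
1/(H(-58, -309) - 15621) = 1/((-25/19 + (1/19)*(-309)) - 15621) = 1/((-25/19 - 309/19) - 15621) = 1/(-334/19 - 15621) = 1/(-297133/19) = -19/297133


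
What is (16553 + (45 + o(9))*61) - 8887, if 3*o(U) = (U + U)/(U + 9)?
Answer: 31294/3 ≈ 10431.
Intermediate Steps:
o(U) = 2*U/(3*(9 + U)) (o(U) = ((U + U)/(U + 9))/3 = ((2*U)/(9 + U))/3 = (2*U/(9 + U))/3 = 2*U/(3*(9 + U)))
(16553 + (45 + o(9))*61) - 8887 = (16553 + (45 + (⅔)*9/(9 + 9))*61) - 8887 = (16553 + (45 + (⅔)*9/18)*61) - 8887 = (16553 + (45 + (⅔)*9*(1/18))*61) - 8887 = (16553 + (45 + ⅓)*61) - 8887 = (16553 + (136/3)*61) - 8887 = (16553 + 8296/3) - 8887 = 57955/3 - 8887 = 31294/3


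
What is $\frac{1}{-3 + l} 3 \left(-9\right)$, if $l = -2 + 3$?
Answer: $\frac{27}{2} \approx 13.5$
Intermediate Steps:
$l = 1$
$\frac{1}{-3 + l} 3 \left(-9\right) = \frac{1}{-3 + 1} \cdot 3 \left(-9\right) = \frac{1}{-2} \cdot 3 \left(-9\right) = \left(- \frac{1}{2}\right) 3 \left(-9\right) = \left(- \frac{3}{2}\right) \left(-9\right) = \frac{27}{2}$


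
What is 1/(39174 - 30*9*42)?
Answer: 1/27834 ≈ 3.5927e-5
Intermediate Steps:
1/(39174 - 30*9*42) = 1/(39174 - 270*42) = 1/(39174 - 11340) = 1/27834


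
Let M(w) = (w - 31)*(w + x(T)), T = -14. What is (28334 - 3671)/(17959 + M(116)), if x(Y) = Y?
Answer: 24663/26629 ≈ 0.92617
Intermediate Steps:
M(w) = (-31 + w)*(-14 + w) (M(w) = (w - 31)*(w - 14) = (-31 + w)*(-14 + w))
(28334 - 3671)/(17959 + M(116)) = (28334 - 3671)/(17959 + (434 + 116² - 45*116)) = 24663/(17959 + (434 + 13456 - 5220)) = 24663/(17959 + 8670) = 24663/26629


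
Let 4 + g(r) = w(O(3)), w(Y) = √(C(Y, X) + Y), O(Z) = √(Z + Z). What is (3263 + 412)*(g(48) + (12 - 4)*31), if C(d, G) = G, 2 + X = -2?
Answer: 896700 + 3675*√(-4 + √6) ≈ 8.967e+5 + 4576.1*I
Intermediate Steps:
X = -4 (X = -2 - 2 = -4)
O(Z) = √2*√Z (O(Z) = √(2*Z) = √2*√Z)
w(Y) = √(-4 + Y)
g(r) = -4 + √(-4 + √6) (g(r) = -4 + √(-4 + √2*√3) = -4 + √(-4 + √6))
(3263 + 412)*(g(48) + (12 - 4)*31) = (3263 + 412)*((-4 + I*√(4 - √6)) + (12 - 4)*31) = 3675*((-4 + I*√(4 - √6)) + 8*31) = 3675*((-4 + I*√(4 - √6)) + 248) = 3675*(244 + I*√(4 - √6)) = 896700 + 3675*I*√(4 - √6)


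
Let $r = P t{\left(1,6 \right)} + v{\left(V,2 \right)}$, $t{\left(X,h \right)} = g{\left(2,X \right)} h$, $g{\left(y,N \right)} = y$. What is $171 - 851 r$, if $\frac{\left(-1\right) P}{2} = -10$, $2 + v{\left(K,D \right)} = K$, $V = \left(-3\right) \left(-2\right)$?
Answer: $-207473$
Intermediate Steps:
$V = 6$
$v{\left(K,D \right)} = -2 + K$
$P = 20$ ($P = \left(-2\right) \left(-10\right) = 20$)
$t{\left(X,h \right)} = 2 h$
$r = 244$ ($r = 20 \cdot 2 \cdot 6 + \left(-2 + 6\right) = 20 \cdot 12 + 4 = 240 + 4 = 244$)
$171 - 851 r = 171 - 207644 = -207473$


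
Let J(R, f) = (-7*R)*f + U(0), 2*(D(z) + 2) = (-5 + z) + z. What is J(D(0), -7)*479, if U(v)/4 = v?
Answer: -211239/2 ≈ -1.0562e+5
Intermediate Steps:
U(v) = 4*v
D(z) = -9/2 + z (D(z) = -2 + ((-5 + z) + z)/2 = -2 + (-5 + 2*z)/2 = -2 + (-5/2 + z) = -9/2 + z)
J(R, f) = -7*R*f (J(R, f) = (-7*R)*f + 4*0 = -7*R*f + 0 = -7*R*f)
J(D(0), -7)*479 = -7*(-9/2 + 0)*(-7)*479 = -7*(-9/2)*(-7)*479 = -441/2*479 = -211239/2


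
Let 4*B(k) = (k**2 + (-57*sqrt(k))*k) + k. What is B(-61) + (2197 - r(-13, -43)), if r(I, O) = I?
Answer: 3125 + 3477*I*sqrt(61)/4 ≈ 3125.0 + 6789.1*I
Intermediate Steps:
B(k) = -57*k**(3/2)/4 + k/4 + k**2/4 (B(k) = ((k**2 + (-57*sqrt(k))*k) + k)/4 = ((k**2 - 57*k**(3/2)) + k)/4 = (k + k**2 - 57*k**(3/2))/4 = -57*k**(3/2)/4 + k/4 + k**2/4)
B(-61) + (2197 - r(-13, -43)) = (-(-3477)*I*sqrt(61)/4 + (1/4)*(-61) + (1/4)*(-61)**2) + (2197 - 1*(-13)) = (-(-3477)*I*sqrt(61)/4 - 61/4 + (1/4)*3721) + (2197 + 13) = (3477*I*sqrt(61)/4 - 61/4 + 3721/4) + 2210 = (915 + 3477*I*sqrt(61)/4) + 2210 = 3125 + 3477*I*sqrt(61)/4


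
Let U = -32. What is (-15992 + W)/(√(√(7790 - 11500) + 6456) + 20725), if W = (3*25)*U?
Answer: -18392/(20725 + √(6456 + I*√3710)) ≈ -0.884 + 1.6105e-5*I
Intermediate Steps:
W = -2400 (W = (3*25)*(-32) = 75*(-32) = -2400)
(-15992 + W)/(√(√(7790 - 11500) + 6456) + 20725) = (-15992 - 2400)/(√(√(7790 - 11500) + 6456) + 20725) = -18392/(√(√(-3710) + 6456) + 20725) = -18392/(√(I*√3710 + 6456) + 20725) = -18392/(√(6456 + I*√3710) + 20725) = -18392/(20725 + √(6456 + I*√3710))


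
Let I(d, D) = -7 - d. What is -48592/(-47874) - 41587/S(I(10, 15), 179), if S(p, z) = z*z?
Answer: -216999883/766965417 ≈ -0.28293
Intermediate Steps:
S(p, z) = z²
-48592/(-47874) - 41587/S(I(10, 15), 179) = -48592/(-47874) - 41587/(179²) = -48592*(-1/47874) - 41587/32041 = 24296/23937 - 41587*1/32041 = 24296/23937 - 41587/32041 = -216999883/766965417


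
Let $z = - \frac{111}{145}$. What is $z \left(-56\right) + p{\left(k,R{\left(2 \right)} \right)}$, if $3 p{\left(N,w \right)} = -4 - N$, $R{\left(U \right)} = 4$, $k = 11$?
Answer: $\frac{5491}{145} \approx 37.869$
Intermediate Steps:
$p{\left(N,w \right)} = - \frac{4}{3} - \frac{N}{3}$ ($p{\left(N,w \right)} = \frac{-4 - N}{3} = - \frac{4}{3} - \frac{N}{3}$)
$z = - \frac{111}{145}$ ($z = \left(-111\right) \frac{1}{145} = - \frac{111}{145} \approx -0.76552$)
$z \left(-56\right) + p{\left(k,R{\left(2 \right)} \right)} = \left(- \frac{111}{145}\right) \left(-56\right) - 5 = \frac{6216}{145} - 5 = \frac{5491}{145}$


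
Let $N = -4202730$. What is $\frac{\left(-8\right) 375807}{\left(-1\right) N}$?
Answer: $- \frac{501076}{700455} \approx -0.71536$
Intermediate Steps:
$\frac{\left(-8\right) 375807}{\left(-1\right) N} = \frac{\left(-8\right) 375807}{\left(-1\right) \left(-4202730\right)} = - \frac{3006456}{4202730} = \left(-3006456\right) \frac{1}{4202730} = - \frac{501076}{700455}$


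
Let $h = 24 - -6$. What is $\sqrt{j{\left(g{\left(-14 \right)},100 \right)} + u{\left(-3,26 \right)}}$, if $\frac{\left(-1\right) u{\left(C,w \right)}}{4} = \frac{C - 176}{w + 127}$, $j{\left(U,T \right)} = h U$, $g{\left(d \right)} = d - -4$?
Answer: $\frac{8 i \sqrt{12002}}{51} \approx 17.185 i$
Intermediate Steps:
$h = 30$ ($h = 24 + 6 = 30$)
$g{\left(d \right)} = 4 + d$ ($g{\left(d \right)} = d + 4 = 4 + d$)
$j{\left(U,T \right)} = 30 U$
$u{\left(C,w \right)} = - \frac{4 \left(-176 + C\right)}{127 + w}$ ($u{\left(C,w \right)} = - 4 \frac{C - 176}{w + 127} = - 4 \frac{-176 + C}{127 + w} = - \frac{4 \left(-176 + C\right)}{127 + w}$)
$\sqrt{j{\left(g{\left(-14 \right)},100 \right)} + u{\left(-3,26 \right)}} = \sqrt{30 \left(4 - 14\right) + \frac{4 \left(176 - -3\right)}{127 + 26}} = \sqrt{30 \left(-10\right) + \frac{4 \left(176 + 3\right)}{153}} = \sqrt{-300 + 4 \cdot \frac{1}{153} \cdot 179} = \sqrt{-300 + \frac{716}{153}} = \sqrt{- \frac{45184}{153}} = \frac{8 i \sqrt{12002}}{51}$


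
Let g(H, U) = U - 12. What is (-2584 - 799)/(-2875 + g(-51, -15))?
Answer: 3383/2902 ≈ 1.1657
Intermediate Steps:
g(H, U) = -12 + U
(-2584 - 799)/(-2875 + g(-51, -15)) = (-2584 - 799)/(-2875 + (-12 - 15)) = -3383/(-2875 - 27) = -3383/(-2902) = -3383*(-1/2902) = 3383/2902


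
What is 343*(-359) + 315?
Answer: -122822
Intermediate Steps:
343*(-359) + 315 = -123137 + 315 = -122822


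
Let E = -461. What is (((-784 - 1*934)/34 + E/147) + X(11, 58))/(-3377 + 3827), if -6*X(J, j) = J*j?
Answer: -133279/374850 ≈ -0.35555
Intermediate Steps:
X(J, j) = -J*j/6
(((-784 - 1*934)/34 + E/147) + X(11, 58))/(-3377 + 3827) = (((-784 - 1*934)/34 - 461/147) - ⅙*11*58)/(-3377 + 3827) = (((-784 - 934)*(1/34) - 461*1/147) - 319/3)/450 = ((-1718*1/34 - 461/147) - 319/3)*(1/450) = ((-859/17 - 461/147) - 319/3)*(1/450) = (-134110/2499 - 319/3)*(1/450) = -133279/833*1/450 = -133279/374850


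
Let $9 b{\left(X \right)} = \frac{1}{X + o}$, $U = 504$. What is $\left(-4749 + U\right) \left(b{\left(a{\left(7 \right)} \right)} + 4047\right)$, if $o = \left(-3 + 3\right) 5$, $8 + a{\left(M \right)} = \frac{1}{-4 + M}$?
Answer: $- \frac{395127430}{23} \approx -1.7179 \cdot 10^{7}$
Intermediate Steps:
$a{\left(M \right)} = -8 + \frac{1}{-4 + M}$
$o = 0$ ($o = 0 \cdot 5 = 0$)
$b{\left(X \right)} = \frac{1}{9 X}$ ($b{\left(X \right)} = \frac{1}{9 \left(X + 0\right)} = \frac{1}{9 X}$)
$\left(-4749 + U\right) \left(b{\left(a{\left(7 \right)} \right)} + 4047\right) = \left(-4749 + 504\right) \left(\frac{1}{9 \frac{33 - 56}{-4 + 7}} + 4047\right) = - 4245 \left(\frac{1}{9 \frac{33 - 56}{3}} + 4047\right) = - 4245 \left(\frac{1}{9 \cdot \frac{1}{3} \left(-23\right)} + 4047\right) = - 4245 \left(\frac{1}{9 \left(- \frac{23}{3}\right)} + 4047\right) = - 4245 \left(\frac{1}{9} \left(- \frac{3}{23}\right) + 4047\right) = - 4245 \left(- \frac{1}{69} + 4047\right) = \left(-4245\right) \frac{279242}{69} = - \frac{395127430}{23}$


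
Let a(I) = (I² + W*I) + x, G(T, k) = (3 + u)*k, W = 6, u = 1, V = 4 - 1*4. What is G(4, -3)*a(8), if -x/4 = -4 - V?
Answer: -1536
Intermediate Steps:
V = 0 (V = 4 - 4 = 0)
x = 16 (x = -4*(-4 - 1*0) = -4*(-4 + 0) = -4*(-4) = 16)
G(T, k) = 4*k (G(T, k) = (3 + 1)*k = 4*k)
a(I) = 16 + I² + 6*I (a(I) = (I² + 6*I) + 16 = 16 + I² + 6*I)
G(4, -3)*a(8) = (4*(-3))*(16 + 8² + 6*8) = -12*(16 + 64 + 48) = -12*128 = -1536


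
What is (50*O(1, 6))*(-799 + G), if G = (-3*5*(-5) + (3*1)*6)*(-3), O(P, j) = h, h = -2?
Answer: 107800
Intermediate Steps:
O(P, j) = -2
G = -279 (G = (-15*(-5) + 3*6)*(-3) = (75 + 18)*(-3) = 93*(-3) = -279)
(50*O(1, 6))*(-799 + G) = (50*(-2))*(-799 - 279) = -100*(-1078) = 107800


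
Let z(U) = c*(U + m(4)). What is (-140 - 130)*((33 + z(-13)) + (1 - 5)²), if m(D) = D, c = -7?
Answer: -30240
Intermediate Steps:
z(U) = -28 - 7*U (z(U) = -7*(U + 4) = -7*(4 + U) = -28 - 7*U)
(-140 - 130)*((33 + z(-13)) + (1 - 5)²) = (-140 - 130)*((33 + (-28 - 7*(-13))) + (1 - 5)²) = -270*((33 + (-28 + 91)) + (-4)²) = -270*((33 + 63) + 16) = -270*(96 + 16) = -270*112 = -30240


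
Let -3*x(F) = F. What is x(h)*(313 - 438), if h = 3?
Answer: 125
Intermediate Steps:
x(F) = -F/3
x(h)*(313 - 438) = (-⅓*3)*(313 - 438) = -1*(-125) = 125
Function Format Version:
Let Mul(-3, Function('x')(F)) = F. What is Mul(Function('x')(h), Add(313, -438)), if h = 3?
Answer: 125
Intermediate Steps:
Function('x')(F) = Mul(Rational(-1, 3), F)
Mul(Function('x')(h), Add(313, -438)) = Mul(Mul(Rational(-1, 3), 3), Add(313, -438)) = Mul(-1, -125) = 125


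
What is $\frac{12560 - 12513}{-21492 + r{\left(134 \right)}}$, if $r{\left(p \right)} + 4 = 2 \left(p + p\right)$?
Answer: $- \frac{47}{20960} \approx -0.0022424$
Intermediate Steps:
$r{\left(p \right)} = -4 + 4 p$ ($r{\left(p \right)} = -4 + 2 \left(p + p\right) = -4 + 2 \cdot 2 p = -4 + 4 p$)
$\frac{12560 - 12513}{-21492 + r{\left(134 \right)}} = \frac{12560 - 12513}{-21492 + \left(-4 + 4 \cdot 134\right)} = \frac{47}{-21492 + \left(-4 + 536\right)} = \frac{47}{-21492 + 532} = \frac{47}{-20960} = 47 \left(- \frac{1}{20960}\right) = - \frac{47}{20960}$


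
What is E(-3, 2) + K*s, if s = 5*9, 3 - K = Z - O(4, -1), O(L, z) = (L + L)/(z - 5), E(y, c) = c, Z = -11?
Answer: 572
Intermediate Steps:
O(L, z) = 2*L/(-5 + z) (O(L, z) = (2*L)/(-5 + z) = 2*L/(-5 + z))
K = 38/3 (K = 3 - (-11 - 2*4/(-5 - 1)) = 3 - (-11 - 2*4/(-6)) = 3 - (-11 - 2*4*(-1)/6) = 3 - (-11 - 1*(-4/3)) = 3 - (-11 + 4/3) = 3 - 1*(-29/3) = 3 + 29/3 = 38/3 ≈ 12.667)
s = 45
E(-3, 2) + K*s = 2 + (38/3)*45 = 2 + 570 = 572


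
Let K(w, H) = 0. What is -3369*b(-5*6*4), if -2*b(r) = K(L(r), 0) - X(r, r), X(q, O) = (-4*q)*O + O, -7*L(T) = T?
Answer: 97229340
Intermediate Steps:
L(T) = -T/7
X(q, O) = O - 4*O*q (X(q, O) = -4*O*q + O = O - 4*O*q)
b(r) = r*(1 - 4*r)/2 (b(r) = -(0 - r*(1 - 4*r))/2 = -(-1)*r*(1 - 4*r)/2 = r*(1 - 4*r)/2)
-3369*b(-5*6*4) = -3369*-5*6*4*(1 - 4*(-5*6)*4)/2 = -3369*(-30*4)*(1 - (-120)*4)/2 = -3369*(-120)*(1 - 4*(-120))/2 = -3369*(-120)*(1 + 480)/2 = -3369*(-120)*481/2 = -3369*(-28860) = 97229340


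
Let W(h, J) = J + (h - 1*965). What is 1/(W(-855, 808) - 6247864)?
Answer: -1/6248876 ≈ -1.6003e-7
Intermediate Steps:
W(h, J) = -965 + J + h (W(h, J) = J + (h - 965) = J + (-965 + h) = -965 + J + h)
1/(W(-855, 808) - 6247864) = 1/((-965 + 808 - 855) - 6247864) = 1/(-1012 - 6247864) = 1/(-6248876) = -1/6248876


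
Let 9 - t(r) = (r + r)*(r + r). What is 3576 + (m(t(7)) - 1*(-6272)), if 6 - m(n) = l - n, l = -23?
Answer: 9690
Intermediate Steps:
t(r) = 9 - 4*r**2 (t(r) = 9 - (r + r)*(r + r) = 9 - 2*r*2*r = 9 - 4*r**2)
m(n) = 29 + n (m(n) = 6 - (-23 - n) = 6 + (23 + n) = 29 + n)
3576 + (m(t(7)) - 1*(-6272)) = 3576 + ((29 + (9 - 4*7**2)) - 1*(-6272)) = 3576 + ((29 + (9 - 4*49)) + 6272) = 3576 + ((29 + (9 - 196)) + 6272) = 3576 + ((29 - 187) + 6272) = 3576 + (-158 + 6272) = 3576 + 6114 = 9690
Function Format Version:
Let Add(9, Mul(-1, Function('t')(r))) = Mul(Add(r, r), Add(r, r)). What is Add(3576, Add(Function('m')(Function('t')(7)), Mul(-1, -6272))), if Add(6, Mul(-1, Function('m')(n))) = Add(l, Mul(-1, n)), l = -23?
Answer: 9690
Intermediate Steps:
Function('t')(r) = Add(9, Mul(-4, Pow(r, 2))) (Function('t')(r) = Add(9, Mul(-1, Mul(Add(r, r), Add(r, r)))) = Add(9, Mul(-1, Mul(Mul(2, r), Mul(2, r)))) = Add(9, Mul(-1, Mul(4, Pow(r, 2)))) = Add(9, Mul(-4, Pow(r, 2))))
Function('m')(n) = Add(29, n) (Function('m')(n) = Add(6, Mul(-1, Add(-23, Mul(-1, n)))) = Add(6, Add(23, n)) = Add(29, n))
Add(3576, Add(Function('m')(Function('t')(7)), Mul(-1, -6272))) = Add(3576, Add(Add(29, Add(9, Mul(-4, Pow(7, 2)))), Mul(-1, -6272))) = Add(3576, Add(Add(29, Add(9, Mul(-4, 49))), 6272)) = Add(3576, Add(Add(29, Add(9, -196)), 6272)) = Add(3576, Add(Add(29, -187), 6272)) = Add(3576, Add(-158, 6272)) = Add(3576, 6114) = 9690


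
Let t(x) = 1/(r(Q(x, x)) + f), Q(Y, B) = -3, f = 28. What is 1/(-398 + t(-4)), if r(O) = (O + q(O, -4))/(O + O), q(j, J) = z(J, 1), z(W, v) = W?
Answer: -175/69644 ≈ -0.0025128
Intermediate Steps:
q(j, J) = J
r(O) = (-4 + O)/(2*O) (r(O) = (O - 4)/(O + O) = (-4 + O)/((2*O)) = (-4 + O)*(1/(2*O)) = (-4 + O)/(2*O))
t(x) = 6/175 (t(x) = 1/((1/2)*(-4 - 3)/(-3) + 28) = 1/((1/2)*(-1/3)*(-7) + 28) = 1/(7/6 + 28) = 1/(175/6) = 6/175)
1/(-398 + t(-4)) = 1/(-398 + 6/175) = 1/(-69644/175) = -175/69644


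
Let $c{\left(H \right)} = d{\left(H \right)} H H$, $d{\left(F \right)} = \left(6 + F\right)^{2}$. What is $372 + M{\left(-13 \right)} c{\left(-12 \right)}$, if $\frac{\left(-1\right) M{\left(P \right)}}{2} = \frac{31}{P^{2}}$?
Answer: $- \frac{258540}{169} \approx -1529.8$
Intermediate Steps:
$M{\left(P \right)} = - \frac{62}{P^{2}}$ ($M{\left(P \right)} = - 2 \frac{31}{P^{2}} = - \frac{62}{P^{2}}$)
$c{\left(H \right)} = H^{2} \left(6 + H\right)^{2}$ ($c{\left(H \right)} = \left(6 + H\right)^{2} H H = H \left(6 + H\right)^{2} H = H^{2} \left(6 + H\right)^{2}$)
$372 + M{\left(-13 \right)} c{\left(-12 \right)} = 372 + - \frac{62}{169} \left(-12\right)^{2} \left(6 - 12\right)^{2} = 372 + \left(-62\right) \frac{1}{169} \cdot 144 \left(-6\right)^{2} = 372 - \frac{62 \cdot 144 \cdot 36}{169} = 372 - \frac{321408}{169} = - \frac{258540}{169}$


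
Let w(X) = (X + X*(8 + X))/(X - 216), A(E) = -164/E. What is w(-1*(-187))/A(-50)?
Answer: -458150/1189 ≈ -385.32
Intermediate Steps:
w(X) = (X + X*(8 + X))/(-216 + X)
w(-1*(-187))/A(-50) = ((-1*(-187))*(9 - 1*(-187))/(-216 - 1*(-187)))/((-164/(-50))) = (187*(9 + 187)/(-216 + 187))/((-164*(-1/50))) = (187*196/(-29))/(82/25) = (187*(-1/29)*196)*(25/82) = -36652/29*25/82 = -458150/1189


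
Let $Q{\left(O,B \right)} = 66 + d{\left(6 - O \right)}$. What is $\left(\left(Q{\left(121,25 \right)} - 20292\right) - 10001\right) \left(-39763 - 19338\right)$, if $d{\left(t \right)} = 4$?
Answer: $1786209523$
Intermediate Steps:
$Q{\left(O,B \right)} = 70$ ($Q{\left(O,B \right)} = 66 + 4 = 70$)
$\left(\left(Q{\left(121,25 \right)} - 20292\right) - 10001\right) \left(-39763 - 19338\right) = \left(\left(70 - 20292\right) - 10001\right) \left(-39763 - 19338\right) = \left(-20222 - 10001\right) \left(-59101\right) = \left(-30223\right) \left(-59101\right) = 1786209523$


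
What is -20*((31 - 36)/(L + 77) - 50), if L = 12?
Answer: 89100/89 ≈ 1001.1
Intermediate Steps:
-20*((31 - 36)/(L + 77) - 50) = -20*((31 - 36)/(12 + 77) - 50) = -20*(-5/89 - 50) = -20*(-4455/89) = 89100/89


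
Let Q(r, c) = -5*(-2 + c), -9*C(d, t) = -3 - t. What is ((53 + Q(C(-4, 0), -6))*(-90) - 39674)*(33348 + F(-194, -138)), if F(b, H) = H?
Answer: -1595541240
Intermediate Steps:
C(d, t) = 1/3 + t/9 (C(d, t) = -(-3 - t)/9 = 1/3 + t/9)
Q(r, c) = 10 - 5*c
((53 + Q(C(-4, 0), -6))*(-90) - 39674)*(33348 + F(-194, -138)) = ((53 + (10 - 5*(-6)))*(-90) - 39674)*(33348 - 138) = ((53 + (10 + 30))*(-90) - 39674)*33210 = ((53 + 40)*(-90) - 39674)*33210 = (93*(-90) - 39674)*33210 = (-8370 - 39674)*33210 = -48044*33210 = -1595541240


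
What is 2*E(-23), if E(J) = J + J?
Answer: -92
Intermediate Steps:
E(J) = 2*J
2*E(-23) = 2*(2*(-23)) = 2*(-46) = -92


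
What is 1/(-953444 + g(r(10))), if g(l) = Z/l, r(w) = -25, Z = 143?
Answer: -25/23836243 ≈ -1.0488e-6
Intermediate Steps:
g(l) = 143/l
1/(-953444 + g(r(10))) = 1/(-953444 + 143/(-25)) = 1/(-953444 + 143*(-1/25)) = 1/(-953444 - 143/25) = 1/(-23836243/25) = -25/23836243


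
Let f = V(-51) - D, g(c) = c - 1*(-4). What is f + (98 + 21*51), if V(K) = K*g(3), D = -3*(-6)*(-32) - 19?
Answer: 1407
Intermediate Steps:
g(c) = 4 + c (g(c) = c + 4 = 4 + c)
D = -595 (D = 18*(-32) - 19 = -576 - 19 = -595)
V(K) = 7*K (V(K) = K*(4 + 3) = K*7 = 7*K)
f = 238 (f = 7*(-51) - 1*(-595) = -357 + 595 = 238)
f + (98 + 21*51) = 238 + (98 + 21*51) = 238 + (98 + 1071) = 238 + 1169 = 1407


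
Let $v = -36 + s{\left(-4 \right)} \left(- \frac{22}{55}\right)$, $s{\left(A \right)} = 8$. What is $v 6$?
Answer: $- \frac{1176}{5} \approx -235.2$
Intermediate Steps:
$v = - \frac{196}{5}$ ($v = -36 + 8 \left(- \frac{22}{55}\right) = -36 + 8 \left(\left(-22\right) \frac{1}{55}\right) = -36 + 8 \left(- \frac{2}{5}\right) = -36 - \frac{16}{5} = - \frac{196}{5} \approx -39.2$)
$v 6 = \left(- \frac{196}{5}\right) 6 = - \frac{1176}{5}$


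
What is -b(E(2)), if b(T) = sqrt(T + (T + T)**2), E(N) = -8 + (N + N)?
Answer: -2*sqrt(15) ≈ -7.7460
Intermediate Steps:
E(N) = -8 + 2*N
b(T) = sqrt(T + 4*T**2) (b(T) = sqrt(T + (2*T)**2) = sqrt(T + 4*T**2))
-b(E(2)) = -sqrt((-8 + 2*2)*(1 + 4*(-8 + 2*2))) = -sqrt((-8 + 4)*(1 + 4*(-8 + 4))) = -sqrt(-4*(1 + 4*(-4))) = -sqrt(-4*(1 - 16)) = -sqrt(-4*(-15)) = -sqrt(60) = -2*sqrt(15)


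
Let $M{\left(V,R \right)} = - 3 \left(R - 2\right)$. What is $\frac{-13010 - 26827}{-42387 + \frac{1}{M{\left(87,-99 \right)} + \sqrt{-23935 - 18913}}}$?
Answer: $\frac{56844470542293}{60483129878428} - \frac{39837 i \sqrt{2678}}{60483129878428} \approx 0.93984 - 3.4085 \cdot 10^{-8} i$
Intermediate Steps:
$M{\left(V,R \right)} = 6 - 3 R$ ($M{\left(V,R \right)} = - 3 \left(-2 + R\right) = 6 - 3 R$)
$\frac{-13010 - 26827}{-42387 + \frac{1}{M{\left(87,-99 \right)} + \sqrt{-23935 - 18913}}} = \frac{-13010 - 26827}{-42387 + \frac{1}{\left(6 - -297\right) + \sqrt{-23935 - 18913}}} = - \frac{39837}{-42387 + \frac{1}{\left(6 + 297\right) + \sqrt{-42848}}} = - \frac{39837}{-42387 + \frac{1}{303 + 4 i \sqrt{2678}}}$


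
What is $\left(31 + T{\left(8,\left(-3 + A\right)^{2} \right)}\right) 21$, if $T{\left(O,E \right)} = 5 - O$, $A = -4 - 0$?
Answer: $588$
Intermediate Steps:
$A = -4$ ($A = -4 + 0 = -4$)
$\left(31 + T{\left(8,\left(-3 + A\right)^{2} \right)}\right) 21 = \left(31 + \left(5 - 8\right)\right) 21 = \left(31 - 3\right) 21 = 28 \cdot 21 = 588$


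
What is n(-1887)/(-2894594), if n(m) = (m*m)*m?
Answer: 6719171103/2894594 ≈ 2321.3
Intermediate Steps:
n(m) = m**3 (n(m) = m**2*m = m**3)
n(-1887)/(-2894594) = (-1887)**3/(-2894594) = -6719171103*(-1/2894594) = 6719171103/2894594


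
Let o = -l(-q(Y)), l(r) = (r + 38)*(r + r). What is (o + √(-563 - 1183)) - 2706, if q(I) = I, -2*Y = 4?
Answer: -2866 + 3*I*√194 ≈ -2866.0 + 41.785*I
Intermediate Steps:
Y = -2 (Y = -½*4 = -2)
l(r) = 2*r*(38 + r) (l(r) = (38 + r)*(2*r) = 2*r*(38 + r))
o = -160 (o = -2*(-1*(-2))*(38 - 1*(-2)) = -2*2*(38 + 2) = -2*2*40 = -1*160 = -160)
(o + √(-563 - 1183)) - 2706 = (-160 + √(-563 - 1183)) - 2706 = (-160 + √(-1746)) - 2706 = (-160 + 3*I*√194) - 2706 = -2866 + 3*I*√194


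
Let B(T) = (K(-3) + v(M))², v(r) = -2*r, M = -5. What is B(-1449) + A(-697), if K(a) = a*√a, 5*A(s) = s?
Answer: -332/5 - 60*I*√3 ≈ -66.4 - 103.92*I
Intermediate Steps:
A(s) = s/5
K(a) = a^(3/2)
B(T) = (10 - 3*I*√3)² (B(T) = ((-3)^(3/2) - 2*(-5))² = (-3*I*√3 + 10)² = (10 - 3*I*√3)²)
B(-1449) + A(-697) = (73 - 60*I*√3) + (⅕)*(-697) = (73 - 60*I*√3) - 697/5 = -332/5 - 60*I*√3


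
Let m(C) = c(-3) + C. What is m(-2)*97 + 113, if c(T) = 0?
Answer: -81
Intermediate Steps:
m(C) = C (m(C) = 0 + C = C)
m(-2)*97 + 113 = -2*97 + 113 = -194 + 113 = -81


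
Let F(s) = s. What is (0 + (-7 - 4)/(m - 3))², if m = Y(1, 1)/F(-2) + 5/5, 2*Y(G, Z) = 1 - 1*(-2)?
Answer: 16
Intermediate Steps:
Y(G, Z) = 3/2 (Y(G, Z) = (1 - 1*(-2))/2 = (1 + 2)/2 = (½)*3 = 3/2)
m = ¼ (m = (3/2)/(-2) + 5/5 = (3/2)*(-½) + 5*(⅕) = -¾ + 1 = ¼ ≈ 0.25000)
(0 + (-7 - 4)/(m - 3))² = (0 + (-7 - 4)/(¼ - 3))² = (0 - 11/(-11/4))² = (0 - 11*(-4/11))² = (0 + 4)² = 4² = 16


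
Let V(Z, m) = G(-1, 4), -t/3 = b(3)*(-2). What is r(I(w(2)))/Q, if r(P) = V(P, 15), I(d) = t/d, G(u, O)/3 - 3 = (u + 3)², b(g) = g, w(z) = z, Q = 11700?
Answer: 7/3900 ≈ 0.0017949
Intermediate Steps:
t = 18 (t = -9*(-2) = -3*(-6) = 18)
G(u, O) = 9 + 3*(3 + u)² (G(u, O) = 9 + 3*(u + 3)² = 9 + 3*(3 + u)²)
I(d) = 18/d
V(Z, m) = 21 (V(Z, m) = 9 + 3*(3 - 1)² = 9 + 3*2² = 9 + 3*4 = 9 + 12 = 21)
r(P) = 21
r(I(w(2)))/Q = 21/11700 = 21*(1/11700) = 7/3900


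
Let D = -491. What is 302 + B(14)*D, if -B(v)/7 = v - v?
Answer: 302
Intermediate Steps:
B(v) = 0 (B(v) = -7*(v - v) = -7*0 = 0)
302 + B(14)*D = 302 + 0*(-491) = 302 + 0 = 302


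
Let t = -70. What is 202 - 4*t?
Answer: 482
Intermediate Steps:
202 - 4*t = 202 - 4*(-70) = 202 + 280 = 482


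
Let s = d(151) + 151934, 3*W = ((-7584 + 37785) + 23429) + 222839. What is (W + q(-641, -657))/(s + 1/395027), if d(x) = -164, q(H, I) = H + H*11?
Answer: 100097076611/179859743373 ≈ 0.55653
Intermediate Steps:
q(H, I) = 12*H (q(H, I) = H + 11*H = 12*H)
W = 276469/3 (W = (((-7584 + 37785) + 23429) + 222839)/3 = ((30201 + 23429) + 222839)/3 = (53630 + 222839)/3 = (⅓)*276469 = 276469/3 ≈ 92156.)
s = 151770 (s = -164 + 151934 = 151770)
(W + q(-641, -657))/(s + 1/395027) = (276469/3 + 12*(-641))/(151770 + 1/395027) = (276469/3 - 7692)/(151770 + 1/395027) = 253393/(3*(59953247791/395027)) = (253393/3)*(395027/59953247791) = 100097076611/179859743373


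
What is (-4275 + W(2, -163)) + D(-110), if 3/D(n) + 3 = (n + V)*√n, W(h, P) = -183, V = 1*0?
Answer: 3*(-163460*√110 + 4459*I)/(-3*I + 110*√110) ≈ -4458.0 + 0.0026003*I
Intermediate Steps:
V = 0
D(n) = 3/(-3 + n^(3/2)) (D(n) = 3/(-3 + (n + 0)*√n) = 3/(-3 + n*√n) = 3/(-3 + n^(3/2)))
(-4275 + W(2, -163)) + D(-110) = (-4275 - 183) + 3/(-3 + (-110)^(3/2)) = -4458 + 3/(-3 - 110*I*√110)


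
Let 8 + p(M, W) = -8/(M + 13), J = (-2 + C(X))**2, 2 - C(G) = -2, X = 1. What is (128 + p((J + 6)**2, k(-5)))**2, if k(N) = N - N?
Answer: 183656704/12769 ≈ 14383.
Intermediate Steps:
k(N) = 0
C(G) = 4 (C(G) = 2 - 1*(-2) = 2 + 2 = 4)
J = 4 (J = (-2 + 4)**2 = 2**2 = 4)
p(M, W) = -8 - 8/(13 + M) (p(M, W) = -8 - 8/(M + 13) = -8 - 8/(13 + M))
(128 + p((J + 6)**2, k(-5)))**2 = (128 + 8*(-14 - (4 + 6)**2)/(13 + (4 + 6)**2))**2 = (128 + 8*(-14 - 1*10**2)/(13 + 10**2))**2 = (128 + 8*(-14 - 1*100)/(13 + 100))**2 = (128 + 8*(-14 - 100)/113)**2 = (128 + 8*(1/113)*(-114))**2 = (128 - 912/113)**2 = (13552/113)**2 = 183656704/12769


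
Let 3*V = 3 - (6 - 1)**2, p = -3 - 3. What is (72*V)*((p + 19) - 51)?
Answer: 20064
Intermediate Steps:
p = -6
V = -22/3 (V = (3 - (6 - 1)**2)/3 = (3 - 1*5**2)/3 = (3 - 1*25)/3 = (3 - 25)/3 = (1/3)*(-22) = -22/3 ≈ -7.3333)
(72*V)*((p + 19) - 51) = (72*(-22/3))*((-6 + 19) - 51) = -528*(13 - 51) = -528*(-38) = 20064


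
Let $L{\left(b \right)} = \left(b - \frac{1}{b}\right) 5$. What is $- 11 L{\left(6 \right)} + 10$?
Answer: $- \frac{1865}{6} \approx -310.83$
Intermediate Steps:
$L{\left(b \right)} = - \frac{5}{b} + 5 b$
$- 11 L{\left(6 \right)} + 10 = - 11 \left(- \frac{5}{6} + 5 \cdot 6\right) + 10 = - 11 \left(\left(-5\right) \frac{1}{6} + 30\right) + 10 = - 11 \left(- \frac{5}{6} + 30\right) + 10 = \left(-11\right) \frac{175}{6} + 10 = - \frac{1925}{6} + 10 = - \frac{1865}{6}$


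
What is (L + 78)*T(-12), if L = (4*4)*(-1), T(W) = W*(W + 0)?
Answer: 8928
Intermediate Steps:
T(W) = W² (T(W) = W*W = W²)
L = -16 (L = 16*(-1) = -16)
(L + 78)*T(-12) = (-16 + 78)*(-12)² = 62*144 = 8928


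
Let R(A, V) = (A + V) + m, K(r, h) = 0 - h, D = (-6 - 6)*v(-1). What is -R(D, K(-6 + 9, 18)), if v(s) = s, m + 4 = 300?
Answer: -290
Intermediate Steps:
m = 296 (m = -4 + 300 = 296)
D = 12 (D = (-6 - 6)*(-1) = -12*(-1) = 12)
K(r, h) = -h
R(A, V) = 296 + A + V (R(A, V) = (A + V) + 296 = 296 + A + V)
-R(D, K(-6 + 9, 18)) = -(296 + 12 - 1*18) = -(296 + 12 - 18) = -1*290 = -290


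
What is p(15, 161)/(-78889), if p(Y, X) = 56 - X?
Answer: 105/78889 ≈ 0.0013310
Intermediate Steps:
p(15, 161)/(-78889) = (56 - 1*161)/(-78889) = (56 - 161)*(-1/78889) = -105*(-1/78889) = 105/78889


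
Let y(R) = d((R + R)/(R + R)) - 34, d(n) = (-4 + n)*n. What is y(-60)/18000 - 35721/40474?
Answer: -6576281/7434000 ≈ -0.88462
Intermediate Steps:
d(n) = n*(-4 + n)
y(R) = -37 (y(R) = ((R + R)/(R + R))*(-4 + (R + R)/(R + R)) - 34 = ((2*R)/((2*R)))*(-4 + (2*R)/((2*R))) - 34 = ((2*R)*(1/(2*R)))*(-4 + (2*R)*(1/(2*R))) - 34 = 1*(-4 + 1) - 34 = 1*(-3) - 34 = -3 - 34 = -37)
y(-60)/18000 - 35721/40474 = -37/18000 - 35721/40474 = -37*1/18000 - 35721*1/40474 = -37/18000 - 729/826 = -6576281/7434000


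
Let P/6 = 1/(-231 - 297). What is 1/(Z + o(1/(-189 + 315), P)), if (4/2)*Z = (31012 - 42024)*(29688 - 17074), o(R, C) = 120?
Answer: -1/69452564 ≈ -1.4398e-8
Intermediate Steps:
P = -1/88 (P = 6/(-231 - 297) = 6/(-528) = 6*(-1/528) = -1/88 ≈ -0.011364)
Z = -69452684 (Z = ((31012 - 42024)*(29688 - 17074))/2 = (-11012*12614)/2 = (1/2)*(-138905368) = -69452684)
1/(Z + o(1/(-189 + 315), P)) = 1/(-69452684 + 120) = 1/(-69452564) = -1/69452564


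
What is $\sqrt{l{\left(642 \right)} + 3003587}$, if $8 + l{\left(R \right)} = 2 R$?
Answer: $\sqrt{3004863} \approx 1733.5$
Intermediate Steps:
$l{\left(R \right)} = -8 + 2 R$
$\sqrt{l{\left(642 \right)} + 3003587} = \sqrt{\left(-8 + 2 \cdot 642\right) + 3003587} = \sqrt{\left(-8 + 1284\right) + 3003587} = \sqrt{1276 + 3003587} = \sqrt{3004863}$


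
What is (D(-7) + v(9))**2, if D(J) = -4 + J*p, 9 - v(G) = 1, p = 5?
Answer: 961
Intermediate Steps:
v(G) = 8 (v(G) = 9 - 1*1 = 9 - 1 = 8)
D(J) = -4 + 5*J (D(J) = -4 + J*5 = -4 + 5*J)
(D(-7) + v(9))**2 = ((-4 + 5*(-7)) + 8)**2 = ((-4 - 35) + 8)**2 = (-39 + 8)**2 = (-31)**2 = 961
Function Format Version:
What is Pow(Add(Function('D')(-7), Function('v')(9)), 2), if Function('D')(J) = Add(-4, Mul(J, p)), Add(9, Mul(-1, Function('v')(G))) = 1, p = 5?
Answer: 961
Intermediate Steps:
Function('v')(G) = 8 (Function('v')(G) = Add(9, Mul(-1, 1)) = Add(9, -1) = 8)
Function('D')(J) = Add(-4, Mul(5, J)) (Function('D')(J) = Add(-4, Mul(J, 5)) = Add(-4, Mul(5, J)))
Pow(Add(Function('D')(-7), Function('v')(9)), 2) = Pow(Add(Add(-4, Mul(5, -7)), 8), 2) = Pow(Add(Add(-4, -35), 8), 2) = Pow(Add(-39, 8), 2) = Pow(-31, 2) = 961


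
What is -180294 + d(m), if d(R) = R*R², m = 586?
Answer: 201049762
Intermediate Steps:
d(R) = R³
-180294 + d(m) = -180294 + 586³ = -180294 + 201230056 = 201049762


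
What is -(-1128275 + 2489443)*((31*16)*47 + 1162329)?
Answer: -1613856588688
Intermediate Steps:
-(-1128275 + 2489443)*((31*16)*47 + 1162329) = -1361168*(496*47 + 1162329) = -1361168*(23312 + 1162329) = -1361168*1185641 = -1*1613856588688 = -1613856588688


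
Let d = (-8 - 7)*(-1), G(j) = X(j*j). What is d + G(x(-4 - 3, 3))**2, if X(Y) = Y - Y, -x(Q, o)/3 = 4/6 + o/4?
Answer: 15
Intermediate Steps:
x(Q, o) = -2 - 3*o/4 (x(Q, o) = -3*(4/6 + o/4) = -3*(4*(1/6) + o*(1/4)) = -3*(2/3 + o/4) = -2 - 3*o/4)
X(Y) = 0
G(j) = 0
d = 15 (d = -15*(-1) = 15)
d + G(x(-4 - 3, 3))**2 = 15 + 0**2 = 15 + 0 = 15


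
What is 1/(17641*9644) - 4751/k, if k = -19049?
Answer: 808286717853/3240802636396 ≈ 0.24941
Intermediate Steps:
1/(17641*9644) - 4751/k = 1/(17641*9644) - 4751/(-19049) = (1/17641)*(1/9644) - 4751*(-1/19049) = 1/170129804 + 4751/19049 = 808286717853/3240802636396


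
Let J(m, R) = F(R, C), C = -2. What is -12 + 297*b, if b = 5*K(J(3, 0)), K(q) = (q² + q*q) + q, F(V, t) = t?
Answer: 8898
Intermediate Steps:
J(m, R) = -2
K(q) = q + 2*q² (K(q) = (q² + q²) + q = 2*q² + q = q + 2*q²)
b = 30 (b = 5*(-2*(1 + 2*(-2))) = 5*(-2*(1 - 4)) = 5*(-2*(-3)) = 5*6 = 30)
-12 + 297*b = -12 + 297*30 = -12 + 8910 = 8898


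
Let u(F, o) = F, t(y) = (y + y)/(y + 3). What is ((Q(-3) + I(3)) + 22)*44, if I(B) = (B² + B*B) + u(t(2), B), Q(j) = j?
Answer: 8316/5 ≈ 1663.2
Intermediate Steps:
t(y) = 2*y/(3 + y) (t(y) = (2*y)/(3 + y) = 2*y/(3 + y))
I(B) = ⅘ + 2*B² (I(B) = (B² + B*B) + 2*2/(3 + 2) = (B² + B²) + 2*2/5 = 2*B² + 2*2*(⅕) = 2*B² + ⅘ = ⅘ + 2*B²)
((Q(-3) + I(3)) + 22)*44 = ((-3 + (⅘ + 2*3²)) + 22)*44 = ((-3 + (⅘ + 2*9)) + 22)*44 = ((-3 + (⅘ + 18)) + 22)*44 = ((-3 + 94/5) + 22)*44 = (79/5 + 22)*44 = (189/5)*44 = 8316/5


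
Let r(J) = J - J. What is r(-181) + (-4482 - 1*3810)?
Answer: -8292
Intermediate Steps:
r(J) = 0
r(-181) + (-4482 - 1*3810) = 0 + (-4482 - 1*3810) = 0 + (-4482 - 3810) = 0 - 8292 = -8292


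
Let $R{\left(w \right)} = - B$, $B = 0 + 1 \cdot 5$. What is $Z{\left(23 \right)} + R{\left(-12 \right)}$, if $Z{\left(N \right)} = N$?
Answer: $18$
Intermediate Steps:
$B = 5$ ($B = 0 + 5 = 5$)
$R{\left(w \right)} = -5$ ($R{\left(w \right)} = \left(-1\right) 5 = -5$)
$Z{\left(23 \right)} + R{\left(-12 \right)} = 23 - 5 = 18$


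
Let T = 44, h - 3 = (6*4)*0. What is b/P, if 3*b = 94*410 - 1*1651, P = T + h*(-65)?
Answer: -36889/453 ≈ -81.433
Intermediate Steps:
h = 3 (h = 3 + (6*4)*0 = 3 + 24*0 = 3 + 0 = 3)
P = -151 (P = 44 + 3*(-65) = 44 - 195 = -151)
b = 36889/3 (b = (94*410 - 1*1651)/3 = (38540 - 1651)/3 = (⅓)*36889 = 36889/3 ≈ 12296.)
b/P = (36889/3)/(-151) = (36889/3)*(-1/151) = -36889/453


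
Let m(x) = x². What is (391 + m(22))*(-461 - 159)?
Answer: -542500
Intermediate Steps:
(391 + m(22))*(-461 - 159) = (391 + 22²)*(-461 - 159) = (391 + 484)*(-620) = 875*(-620) = -542500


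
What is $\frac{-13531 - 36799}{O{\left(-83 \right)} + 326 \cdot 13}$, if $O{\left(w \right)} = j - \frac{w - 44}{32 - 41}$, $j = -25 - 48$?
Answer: $- \frac{226485}{18679} \approx -12.125$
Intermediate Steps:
$j = -73$ ($j = -25 - 48 = -73$)
$O{\left(w \right)} = - \frac{701}{9} + \frac{w}{9}$ ($O{\left(w \right)} = -73 - \frac{w - 44}{32 - 41} = -73 - \frac{-44 + w}{-9} = -73 - \left(-44 + w\right) \left(- \frac{1}{9}\right) = -73 - \left(\frac{44}{9} - \frac{w}{9}\right) = -73 + \left(- \frac{44}{9} + \frac{w}{9}\right) = - \frac{701}{9} + \frac{w}{9}$)
$\frac{-13531 - 36799}{O{\left(-83 \right)} + 326 \cdot 13} = \frac{-13531 - 36799}{\left(- \frac{701}{9} + \frac{1}{9} \left(-83\right)\right) + 326 \cdot 13} = - \frac{50330}{\left(- \frac{701}{9} - \frac{83}{9}\right) + 4238} = - \frac{50330}{- \frac{784}{9} + 4238} = - \frac{50330}{\frac{37358}{9}} = \left(-50330\right) \frac{9}{37358} = - \frac{226485}{18679}$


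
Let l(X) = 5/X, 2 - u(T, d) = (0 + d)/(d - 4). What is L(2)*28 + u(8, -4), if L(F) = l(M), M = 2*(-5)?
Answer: -25/2 ≈ -12.500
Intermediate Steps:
u(T, d) = 2 - d/(-4 + d) (u(T, d) = 2 - (0 + d)/(d - 4) = 2 - d/(-4 + d))
M = -10
L(F) = -½ (L(F) = 5/(-10) = 5*(-⅒) = -½)
L(2)*28 + u(8, -4) = -½*28 + (-8 - 4)/(-4 - 4) = -14 - 12/(-8) = -14 - ⅛*(-12) = -14 + 3/2 = -25/2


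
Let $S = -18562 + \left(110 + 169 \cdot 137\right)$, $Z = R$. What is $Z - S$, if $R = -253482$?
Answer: $-258183$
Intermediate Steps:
$Z = -253482$
$S = 4701$ ($S = -18562 + \left(110 + 23153\right) = -18562 + 23263 = 4701$)
$Z - S = -253482 - 4701 = -258183$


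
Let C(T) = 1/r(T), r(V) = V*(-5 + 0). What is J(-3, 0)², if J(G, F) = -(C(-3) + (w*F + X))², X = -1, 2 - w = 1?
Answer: 38416/50625 ≈ 0.75883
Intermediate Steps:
w = 1 (w = 2 - 1*1 = 2 - 1 = 1)
r(V) = -5*V (r(V) = V*(-5) = -5*V)
C(T) = -1/(5*T) (C(T) = 1/(-5*T) = -1/(5*T))
J(G, F) = -(-14/15 + F)² (J(G, F) = -(-⅕/(-3) + (1*F - 1))² = -(-⅕*(-⅓) + (F - 1))² = -(1/15 + (-1 + F))² = -(-14/15 + F)²)
J(-3, 0)² = (-(-14 + 15*0)²/225)² = (-(-14 + 0)²/225)² = (-1/225*(-14)²)² = (-1/225*196)² = (-196/225)² = 38416/50625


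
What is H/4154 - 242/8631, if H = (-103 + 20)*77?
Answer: -56165989/35853174 ≈ -1.5666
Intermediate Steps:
H = -6391 (H = -83*77 = -6391)
H/4154 - 242/8631 = -6391/4154 - 242/8631 = -56165989/35853174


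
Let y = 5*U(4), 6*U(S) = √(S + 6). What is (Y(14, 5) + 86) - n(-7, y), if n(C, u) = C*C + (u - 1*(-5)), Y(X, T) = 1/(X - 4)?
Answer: 321/10 - 5*√10/6 ≈ 29.465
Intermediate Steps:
Y(X, T) = 1/(-4 + X)
U(S) = √(6 + S)/6 (U(S) = √(S + 6)/6 = √(6 + S)/6)
y = 5*√10/6 (y = 5*(√(6 + 4)/6) = 5*(√10/6) = 5*√10/6 ≈ 2.6352)
n(C, u) = 5 + u + C² (n(C, u) = C² + (u + 5) = C² + (5 + u) = 5 + u + C²)
(Y(14, 5) + 86) - n(-7, y) = (1/(-4 + 14) + 86) - (5 + 5*√10/6 + (-7)²) = (1/10 + 86) - (5 + 5*√10/6 + 49) = (⅒ + 86) - (54 + 5*√10/6) = 861/10 + (-54 - 5*√10/6) = 321/10 - 5*√10/6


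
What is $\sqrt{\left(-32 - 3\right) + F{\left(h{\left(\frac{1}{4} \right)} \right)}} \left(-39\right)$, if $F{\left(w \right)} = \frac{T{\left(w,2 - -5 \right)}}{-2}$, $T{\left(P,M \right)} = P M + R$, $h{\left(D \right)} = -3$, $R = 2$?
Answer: $- \frac{39 i \sqrt{102}}{2} \approx - 196.94 i$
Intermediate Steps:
$T{\left(P,M \right)} = 2 + M P$ ($T{\left(P,M \right)} = P M + 2 = M P + 2 = 2 + M P$)
$F{\left(w \right)} = -1 - \frac{7 w}{2}$ ($F{\left(w \right)} = \frac{2 + \left(2 - -5\right) w}{-2} = \left(2 + \left(2 + 5\right) w\right) \left(- \frac{1}{2}\right) = \left(2 + 7 w\right) \left(- \frac{1}{2}\right) = -1 - \frac{7 w}{2}$)
$\sqrt{\left(-32 - 3\right) + F{\left(h{\left(\frac{1}{4} \right)} \right)}} \left(-39\right) = \sqrt{\left(-32 - 3\right) - - \frac{19}{2}} \left(-39\right) = \sqrt{-35 + \left(-1 + \frac{21}{2}\right)} \left(-39\right) = \sqrt{-35 + \frac{19}{2}} \left(-39\right) = \sqrt{- \frac{51}{2}} \left(-39\right) = \frac{i \sqrt{102}}{2} \left(-39\right) = - \frac{39 i \sqrt{102}}{2}$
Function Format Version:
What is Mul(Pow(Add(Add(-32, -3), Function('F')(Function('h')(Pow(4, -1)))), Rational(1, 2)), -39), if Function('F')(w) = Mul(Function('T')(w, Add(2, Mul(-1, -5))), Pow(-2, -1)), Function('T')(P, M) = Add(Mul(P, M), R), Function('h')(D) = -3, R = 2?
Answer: Mul(Rational(-39, 2), I, Pow(102, Rational(1, 2))) ≈ Mul(-196.94, I)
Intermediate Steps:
Function('T')(P, M) = Add(2, Mul(M, P)) (Function('T')(P, M) = Add(Mul(P, M), 2) = Add(Mul(M, P), 2) = Add(2, Mul(M, P)))
Function('F')(w) = Add(-1, Mul(Rational(-7, 2), w)) (Function('F')(w) = Mul(Add(2, Mul(Add(2, Mul(-1, -5)), w)), Pow(-2, -1)) = Mul(Add(2, Mul(Add(2, 5), w)), Rational(-1, 2)) = Mul(Add(2, Mul(7, w)), Rational(-1, 2)) = Add(-1, Mul(Rational(-7, 2), w)))
Mul(Pow(Add(Add(-32, -3), Function('F')(Function('h')(Pow(4, -1)))), Rational(1, 2)), -39) = Mul(Pow(Add(Add(-32, -3), Add(-1, Mul(Rational(-7, 2), -3))), Rational(1, 2)), -39) = Mul(Pow(Add(-35, Add(-1, Rational(21, 2))), Rational(1, 2)), -39) = Mul(Pow(Add(-35, Rational(19, 2)), Rational(1, 2)), -39) = Mul(Pow(Rational(-51, 2), Rational(1, 2)), -39) = Mul(Mul(Rational(1, 2), I, Pow(102, Rational(1, 2))), -39) = Mul(Rational(-39, 2), I, Pow(102, Rational(1, 2)))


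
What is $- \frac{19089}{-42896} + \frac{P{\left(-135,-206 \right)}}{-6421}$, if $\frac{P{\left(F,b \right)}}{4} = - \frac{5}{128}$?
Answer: $\frac{35022049}{78695776} \approx 0.44503$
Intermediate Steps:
$P{\left(F,b \right)} = - \frac{5}{32}$ ($P{\left(F,b \right)} = 4 \left(- \frac{5}{128}\right) = - \frac{5}{32}$)
$- \frac{19089}{-42896} + \frac{P{\left(-135,-206 \right)}}{-6421} = - \frac{19089}{-42896} - \frac{5}{32 \left(-6421\right)} = \left(-19089\right) \left(- \frac{1}{42896}\right) - - \frac{5}{205472} = \frac{2727}{6128} + \frac{5}{205472} = \frac{35022049}{78695776}$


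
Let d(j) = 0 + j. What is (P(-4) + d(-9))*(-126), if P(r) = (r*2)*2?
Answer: 3150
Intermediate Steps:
d(j) = j
P(r) = 4*r (P(r) = (2*r)*2 = 4*r)
(P(-4) + d(-9))*(-126) = (4*(-4) - 9)*(-126) = (-16 - 9)*(-126) = -25*(-126) = 3150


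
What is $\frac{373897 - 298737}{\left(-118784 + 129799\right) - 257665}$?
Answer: $- \frac{7516}{24665} \approx -0.30472$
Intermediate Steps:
$\frac{373897 - 298737}{\left(-118784 + 129799\right) - 257665} = \frac{75160}{11015 - 257665} = \frac{75160}{-246650} = 75160 \left(- \frac{1}{246650}\right) = - \frac{7516}{24665}$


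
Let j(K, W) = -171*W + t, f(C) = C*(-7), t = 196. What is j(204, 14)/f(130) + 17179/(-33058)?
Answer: 4073471/2148770 ≈ 1.8957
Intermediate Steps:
f(C) = -7*C
j(K, W) = 196 - 171*W (j(K, W) = -171*W + 196 = 196 - 171*W)
j(204, 14)/f(130) + 17179/(-33058) = (196 - 171*14)/((-7*130)) + 17179/(-33058) = (196 - 2394)/(-910) + 17179*(-1/33058) = -2198*(-1/910) - 17179/33058 = 157/65 - 17179/33058 = 4073471/2148770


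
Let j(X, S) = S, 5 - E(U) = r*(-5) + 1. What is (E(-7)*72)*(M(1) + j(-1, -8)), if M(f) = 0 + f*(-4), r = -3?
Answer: 9504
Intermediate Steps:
E(U) = -11 (E(U) = 5 - (-3*(-5) + 1) = 5 - (15 + 1) = 5 - 1*16 = 5 - 16 = -11)
M(f) = -4*f (M(f) = 0 - 4*f = -4*f)
(E(-7)*72)*(M(1) + j(-1, -8)) = (-11*72)*(-4*1 - 8) = -792*(-4 - 8) = -792*(-12) = 9504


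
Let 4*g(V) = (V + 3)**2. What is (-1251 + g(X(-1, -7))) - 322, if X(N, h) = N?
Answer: -1572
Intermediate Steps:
g(V) = (3 + V)**2/4 (g(V) = (V + 3)**2/4 = (3 + V)**2/4)
(-1251 + g(X(-1, -7))) - 322 = (-1251 + (3 - 1)**2/4) - 322 = (-1251 + (1/4)*2**2) - 322 = (-1251 + (1/4)*4) - 322 = (-1251 + 1) - 322 = -1250 - 322 = -1572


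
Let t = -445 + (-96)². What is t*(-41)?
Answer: -359611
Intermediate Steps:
t = 8771 (t = -445 + 9216 = 8771)
t*(-41) = 8771*(-41) = -359611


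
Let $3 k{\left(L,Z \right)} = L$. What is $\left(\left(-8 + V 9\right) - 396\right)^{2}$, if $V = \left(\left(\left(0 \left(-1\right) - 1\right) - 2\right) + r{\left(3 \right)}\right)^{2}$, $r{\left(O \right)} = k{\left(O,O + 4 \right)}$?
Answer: $135424$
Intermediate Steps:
$k{\left(L,Z \right)} = \frac{L}{3}$
$r{\left(O \right)} = \frac{O}{3}$
$V = 4$ ($V = \left(\left(\left(0 \left(-1\right) - 1\right) - 2\right) + \frac{1}{3} \cdot 3\right)^{2} = \left(\left(\left(0 - 1\right) - 2\right) + 1\right)^{2} = \left(\left(-1 - 2\right) + 1\right)^{2} = \left(-3 + 1\right)^{2} = \left(-2\right)^{2} = 4$)
$\left(\left(-8 + V 9\right) - 396\right)^{2} = \left(\left(-8 + 4 \cdot 9\right) - 396\right)^{2} = \left(\left(-8 + 36\right) - 396\right)^{2} = \left(28 - 396\right)^{2} = \left(-368\right)^{2} = 135424$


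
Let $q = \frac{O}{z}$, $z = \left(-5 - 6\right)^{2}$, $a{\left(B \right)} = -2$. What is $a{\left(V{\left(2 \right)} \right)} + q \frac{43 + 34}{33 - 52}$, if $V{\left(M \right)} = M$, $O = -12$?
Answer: $- \frac{334}{209} \approx -1.5981$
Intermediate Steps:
$z = 121$ ($z = \left(-11\right)^{2} = 121$)
$q = - \frac{12}{121} \approx -0.099174$
$a{\left(V{\left(2 \right)} \right)} + q \frac{43 + 34}{33 - 52} = -2 - \frac{12 \frac{43 + 34}{33 - 52}}{121} = -2 - \frac{12 \frac{77}{-19}}{121} = -2 - \frac{12 \cdot 77 \left(- \frac{1}{19}\right)}{121} = -2 - - \frac{84}{209} = -2 + \frac{84}{209} = - \frac{334}{209}$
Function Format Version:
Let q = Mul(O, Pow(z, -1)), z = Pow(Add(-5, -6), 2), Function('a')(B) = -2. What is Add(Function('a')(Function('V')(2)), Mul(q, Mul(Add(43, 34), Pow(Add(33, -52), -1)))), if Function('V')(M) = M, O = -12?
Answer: Rational(-334, 209) ≈ -1.5981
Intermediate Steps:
z = 121 (z = Pow(-11, 2) = 121)
q = Rational(-12, 121) (q = Mul(-12, Pow(121, -1)) = Mul(-12, Rational(1, 121)) = Rational(-12, 121) ≈ -0.099174)
Add(Function('a')(Function('V')(2)), Mul(q, Mul(Add(43, 34), Pow(Add(33, -52), -1)))) = Add(-2, Mul(Rational(-12, 121), Mul(Add(43, 34), Pow(Add(33, -52), -1)))) = Add(-2, Mul(Rational(-12, 121), Mul(77, Pow(-19, -1)))) = Add(-2, Mul(Rational(-12, 121), Mul(77, Rational(-1, 19)))) = Add(-2, Mul(Rational(-12, 121), Rational(-77, 19))) = Add(-2, Rational(84, 209)) = Rational(-334, 209)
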